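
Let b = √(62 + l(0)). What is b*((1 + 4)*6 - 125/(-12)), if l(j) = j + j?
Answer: 485*√62/12 ≈ 318.24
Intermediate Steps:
l(j) = 2*j
b = √62 (b = √(62 + 2*0) = √(62 + 0) = √62 ≈ 7.8740)
b*((1 + 4)*6 - 125/(-12)) = √62*((1 + 4)*6 - 125/(-12)) = √62*(5*6 - 125*(-1/12)) = √62*(30 + 125/12) = √62*(485/12) = 485*√62/12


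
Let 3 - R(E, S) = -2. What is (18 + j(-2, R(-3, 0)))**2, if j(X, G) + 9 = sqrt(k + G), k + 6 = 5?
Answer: 121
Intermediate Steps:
R(E, S) = 5 (R(E, S) = 3 - 1*(-2) = 3 + 2 = 5)
k = -1 (k = -6 + 5 = -1)
j(X, G) = -9 + sqrt(-1 + G)
(18 + j(-2, R(-3, 0)))**2 = (18 + (-9 + sqrt(-1 + 5)))**2 = (18 + (-9 + sqrt(4)))**2 = (18 + (-9 + 2))**2 = (18 - 7)**2 = 11**2 = 121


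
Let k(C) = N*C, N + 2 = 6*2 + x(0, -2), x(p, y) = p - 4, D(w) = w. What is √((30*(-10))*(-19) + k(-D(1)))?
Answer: √5694 ≈ 75.459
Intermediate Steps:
x(p, y) = -4 + p
N = 6 (N = -2 + (6*2 + (-4 + 0)) = -2 + (12 - 4) = -2 + 8 = 6)
k(C) = 6*C
√((30*(-10))*(-19) + k(-D(1))) = √((30*(-10))*(-19) + 6*(-1*1)) = √(-300*(-19) + 6*(-1)) = √(5700 - 6) = √5694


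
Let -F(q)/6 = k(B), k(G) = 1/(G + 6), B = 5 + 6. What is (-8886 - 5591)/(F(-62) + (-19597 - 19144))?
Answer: 246109/658603 ≈ 0.37368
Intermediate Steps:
B = 11
k(G) = 1/(6 + G)
F(q) = -6/17 (F(q) = -6/(6 + 11) = -6/17)
(-8886 - 5591)/(F(-62) + (-19597 - 19144)) = (-8886 - 5591)/(-6/17 + (-19597 - 19144)) = -14477/(-6/17 - 38741) = -14477/(-658603/17) = -14477*(-17/658603) = 246109/658603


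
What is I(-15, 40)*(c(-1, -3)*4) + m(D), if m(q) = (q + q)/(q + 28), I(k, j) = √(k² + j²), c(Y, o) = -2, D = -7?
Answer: -⅔ - 40*√73 ≈ -342.43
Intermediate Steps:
I(k, j) = √(j² + k²)
m(q) = 2*q/(28 + q) (m(q) = (2*q)/(28 + q) = 2*q/(28 + q))
I(-15, 40)*(c(-1, -3)*4) + m(D) = √(40² + (-15)²)*(-2*4) + 2*(-7)/(28 - 7) = √(1600 + 225)*(-8) + 2*(-7)/21 = √1825*(-8) + 2*(-7)*(1/21) = (5*√73)*(-8) - ⅔ = -40*√73 - ⅔ = -⅔ - 40*√73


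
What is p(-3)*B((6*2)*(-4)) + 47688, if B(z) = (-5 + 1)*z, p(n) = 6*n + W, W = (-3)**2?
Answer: 45960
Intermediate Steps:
W = 9
p(n) = 9 + 6*n (p(n) = 6*n + 9 = 9 + 6*n)
B(z) = -4*z
p(-3)*B((6*2)*(-4)) + 47688 = (9 + 6*(-3))*(-4*6*2*(-4)) + 47688 = (9 - 18)*(-48*(-4)) + 47688 = -(-36)*(-48) + 47688 = -9*192 + 47688 = -1728 + 47688 = 45960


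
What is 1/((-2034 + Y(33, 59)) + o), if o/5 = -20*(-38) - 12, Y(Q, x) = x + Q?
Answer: 1/1798 ≈ 0.00055617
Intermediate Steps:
Y(Q, x) = Q + x
o = 3740 (o = 5*(-20*(-38) - 12) = 5*(760 - 12) = 5*748 = 3740)
1/((-2034 + Y(33, 59)) + o) = 1/((-2034 + (33 + 59)) + 3740) = 1/((-2034 + 92) + 3740) = 1/(-1942 + 3740) = 1/1798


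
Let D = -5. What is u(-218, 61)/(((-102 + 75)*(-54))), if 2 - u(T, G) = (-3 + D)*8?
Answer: 11/243 ≈ 0.045267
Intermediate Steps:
u(T, G) = 66 (u(T, G) = 2 - (-3 - 5)*8 = 2 - (-8)*8 = 2 - 1*(-64) = 2 + 64 = 66)
u(-218, 61)/(((-102 + 75)*(-54))) = 66/(((-102 + 75)*(-54))) = 66/((-27*(-54))) = 66/1458 = 66*(1/1458) = 11/243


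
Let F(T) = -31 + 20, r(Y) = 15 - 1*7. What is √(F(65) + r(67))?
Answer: I*√3 ≈ 1.732*I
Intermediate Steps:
r(Y) = 8 (r(Y) = 15 - 7 = 8)
F(T) = -11
√(F(65) + r(67)) = √(-11 + 8) = √(-3) = I*√3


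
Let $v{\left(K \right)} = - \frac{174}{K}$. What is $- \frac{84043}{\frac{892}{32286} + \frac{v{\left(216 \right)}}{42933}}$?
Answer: $- \frac{698969581140204}{229621367} \approx -3.044 \cdot 10^{6}$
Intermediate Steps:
$- \frac{84043}{\frac{892}{32286} + \frac{v{\left(216 \right)}}{42933}} = - \frac{84043}{\frac{892}{32286} + \frac{\left(-174\right) \frac{1}{216}}{42933}} = - \frac{84043}{892 \cdot \frac{1}{32286} + \left(-174\right) \frac{1}{216} \cdot \frac{1}{42933}} = - \frac{84043}{\frac{446}{16143} - \frac{29}{1545588}} = - \frac{84043}{\frac{229621367}{8316809028}} = \left(-84043\right) \frac{8316809028}{229621367} = - \frac{698969581140204}{229621367}$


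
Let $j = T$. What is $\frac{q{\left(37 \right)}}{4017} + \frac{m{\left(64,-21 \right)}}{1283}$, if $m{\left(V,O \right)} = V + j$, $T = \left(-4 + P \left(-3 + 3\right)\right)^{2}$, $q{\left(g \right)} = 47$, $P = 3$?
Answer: $\frac{381661}{5153811} \approx 0.074054$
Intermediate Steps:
$T = 16$ ($T = \left(-4 + 3 \left(-3 + 3\right)\right)^{2} = \left(-4 + 3 \cdot 0\right)^{2} = \left(-4 + 0\right)^{2} = \left(-4\right)^{2} = 16$)
$j = 16$
$m{\left(V,O \right)} = 16 + V$ ($m{\left(V,O \right)} = V + 16 = 16 + V$)
$\frac{q{\left(37 \right)}}{4017} + \frac{m{\left(64,-21 \right)}}{1283} = \frac{47}{4017} + \frac{16 + 64}{1283} = 47 \cdot \frac{1}{4017} + 80 \cdot \frac{1}{1283} = \frac{47}{4017} + \frac{80}{1283} = \frac{381661}{5153811}$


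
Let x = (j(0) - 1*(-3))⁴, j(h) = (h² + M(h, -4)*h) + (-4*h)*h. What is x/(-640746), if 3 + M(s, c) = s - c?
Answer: -9/71194 ≈ -0.00012642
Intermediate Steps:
M(s, c) = -3 + s - c (M(s, c) = -3 + (s - c) = -3 + s - c)
j(h) = -3*h² + h*(1 + h) (j(h) = (h² + (-3 + h - 1*(-4))*h) + (-4*h)*h = (h² + (-3 + h + 4)*h) - 4*h² = (h² + (1 + h)*h) - 4*h² = (h² + h*(1 + h)) - 4*h² = -3*h² + h*(1 + h))
x = 81 (x = (0*(1 - 2*0) - 1*(-3))⁴ = (0*(1 + 0) + 3)⁴ = (0*1 + 3)⁴ = (0 + 3)⁴ = 3⁴ = 81)
x/(-640746) = 81/(-640746) = 81*(-1/640746) = -9/71194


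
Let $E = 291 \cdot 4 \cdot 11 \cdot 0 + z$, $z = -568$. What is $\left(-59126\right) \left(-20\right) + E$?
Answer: $1181952$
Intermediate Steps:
$E = -568$ ($E = 291 \cdot 4 \cdot 11 \cdot 0 - 568 = 291 \cdot 44 \cdot 0 - 568 = 291 \cdot 0 - 568 = 0 - 568 = -568$)
$\left(-59126\right) \left(-20\right) + E = \left(-59126\right) \left(-20\right) - 568 = 1182520 - 568 = 1181952$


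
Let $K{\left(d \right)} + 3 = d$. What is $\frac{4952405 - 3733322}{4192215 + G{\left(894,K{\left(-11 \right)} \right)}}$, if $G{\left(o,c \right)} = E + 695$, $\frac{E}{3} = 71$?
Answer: $\frac{1219083}{4193123} \approx 0.29073$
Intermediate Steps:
$E = 213$ ($E = 3 \cdot 71 = 213$)
$K{\left(d \right)} = -3 + d$
$G{\left(o,c \right)} = 908$ ($G{\left(o,c \right)} = 213 + 695 = 908$)
$\frac{4952405 - 3733322}{4192215 + G{\left(894,K{\left(-11 \right)} \right)}} = \frac{4952405 - 3733322}{4192215 + 908} = \frac{1219083}{4193123}$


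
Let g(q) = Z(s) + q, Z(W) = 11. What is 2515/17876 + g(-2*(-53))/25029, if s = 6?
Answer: 7226603/49713156 ≈ 0.14537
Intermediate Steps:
g(q) = 11 + q
2515/17876 + g(-2*(-53))/25029 = 2515/17876 + (11 - 2*(-53))/25029 = 2515*(1/17876) + (11 + 106)*(1/25029) = 2515/17876 + 117*(1/25029) = 2515/17876 + 13/2781 = 7226603/49713156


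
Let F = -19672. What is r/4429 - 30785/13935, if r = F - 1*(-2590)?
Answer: -74876887/12343623 ≈ -6.0660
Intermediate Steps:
r = -17082 (r = -19672 - 1*(-2590) = -19672 + 2590 = -17082)
r/4429 - 30785/13935 = -17082/4429 - 30785/13935 = -17082*1/4429 - 30785*1/13935 = -17082/4429 - 6157/2787 = -74876887/12343623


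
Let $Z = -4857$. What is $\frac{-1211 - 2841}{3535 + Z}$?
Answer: $\frac{2026}{661} \approx 3.0651$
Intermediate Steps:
$\frac{-1211 - 2841}{3535 + Z} = \frac{-1211 - 2841}{3535 - 4857} = - \frac{4052}{-1322} = \left(-4052\right) \left(- \frac{1}{1322}\right) = \frac{2026}{661}$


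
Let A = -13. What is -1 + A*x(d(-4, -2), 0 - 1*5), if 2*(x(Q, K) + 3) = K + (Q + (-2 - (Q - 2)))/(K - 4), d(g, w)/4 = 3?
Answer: 141/2 ≈ 70.500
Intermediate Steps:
d(g, w) = 12 (d(g, w) = 4*3 = 12)
x(Q, K) = -3 + K/2 (x(Q, K) = -3 + (K + (Q + (-2 - (Q - 2)))/(K - 4))/2 = -3 + (K + (Q + (-2 - (-2 + Q)))/(-4 + K))/2 = -3 + (K + (Q + (-2 + (2 - Q)))/(-4 + K))/2 = -3 + (K + (Q - Q)/(-4 + K))/2 = -3 + (K + 0/(-4 + K))/2 = -3 + (K + 0)/2 = -3 + K/2)
-1 + A*x(d(-4, -2), 0 - 1*5) = -1 - 13*(-3 + (0 - 1*5)/2) = -1 - 13*(-3 + (0 - 5)/2) = -1 - 13*(-3 + (½)*(-5)) = -1 - 13*(-3 - 5/2) = -1 - 13*(-11/2) = -1 + 143/2 = 141/2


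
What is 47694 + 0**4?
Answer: 47694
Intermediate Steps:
47694 + 0**4 = 47694 + 0 = 47694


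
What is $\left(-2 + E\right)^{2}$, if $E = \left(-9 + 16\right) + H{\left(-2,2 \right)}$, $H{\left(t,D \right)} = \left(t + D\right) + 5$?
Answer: $100$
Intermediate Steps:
$H{\left(t,D \right)} = 5 + D + t$ ($H{\left(t,D \right)} = \left(D + t\right) + 5 = 5 + D + t$)
$E = 12$ ($E = \left(-9 + 16\right) + \left(5 + 2 - 2\right) = 7 + 5 = 12$)
$\left(-2 + E\right)^{2} = \left(-2 + 12\right)^{2} = 10^{2} = 100$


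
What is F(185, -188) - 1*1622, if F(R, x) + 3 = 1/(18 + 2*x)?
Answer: -581751/358 ≈ -1625.0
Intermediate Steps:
F(R, x) = -3 + 1/(18 + 2*x)
F(185, -188) - 1*1622 = (-53 - 6*(-188))/(2*(9 - 188)) - 1*1622 = (½)*(-53 + 1128)/(-179) - 1622 = (½)*(-1/179)*1075 - 1622 = -1075/358 - 1622 = -581751/358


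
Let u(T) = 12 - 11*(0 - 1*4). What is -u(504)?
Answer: -56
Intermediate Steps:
u(T) = 56 (u(T) = 12 - 11*(0 - 4) = 12 - 11*(-4) = 12 + 44 = 56)
-u(504) = -1*56 = -56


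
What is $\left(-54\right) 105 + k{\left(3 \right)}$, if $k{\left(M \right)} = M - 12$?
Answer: $-5679$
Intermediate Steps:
$k{\left(M \right)} = -12 + M$
$\left(-54\right) 105 + k{\left(3 \right)} = \left(-54\right) 105 + \left(-12 + 3\right) = -5670 - 9 = -5679$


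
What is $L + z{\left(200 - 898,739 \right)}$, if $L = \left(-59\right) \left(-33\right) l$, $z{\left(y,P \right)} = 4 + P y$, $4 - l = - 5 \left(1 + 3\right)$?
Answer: $-469090$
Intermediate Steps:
$l = 24$ ($l = 4 - - 5 \left(1 + 3\right) = 4 - \left(-5\right) 4 = 4 - -20 = 4 + 20 = 24$)
$L = 46728$ ($L = \left(-59\right) \left(-33\right) 24 = 1947 \cdot 24 = 46728$)
$L + z{\left(200 - 898,739 \right)} = 46728 + \left(4 + 739 \left(200 - 898\right)\right) = 46728 + \left(4 + 739 \left(-698\right)\right) = 46728 + \left(4 - 515822\right) = 46728 - 515818 = -469090$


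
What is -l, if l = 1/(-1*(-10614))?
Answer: -1/10614 ≈ -9.4215e-5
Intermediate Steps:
l = 1/10614 ≈ 9.4215e-5
-l = -1*1/10614 = -1/10614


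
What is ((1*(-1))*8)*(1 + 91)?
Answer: -736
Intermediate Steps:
((1*(-1))*8)*(1 + 91) = -1*8*92 = -8*92 = -736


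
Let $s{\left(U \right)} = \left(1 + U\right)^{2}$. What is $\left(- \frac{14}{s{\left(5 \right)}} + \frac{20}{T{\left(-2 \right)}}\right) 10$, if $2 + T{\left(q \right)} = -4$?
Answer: $- \frac{335}{9} \approx -37.222$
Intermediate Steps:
$T{\left(q \right)} = -6$ ($T{\left(q \right)} = -2 - 4 = -6$)
$\left(- \frac{14}{s{\left(5 \right)}} + \frac{20}{T{\left(-2 \right)}}\right) 10 = \left(- \frac{14}{\left(1 + 5\right)^{2}} + \frac{20}{-6}\right) 10 = \left(- \frac{14}{6^{2}} + 20 \left(- \frac{1}{6}\right)\right) 10 = \left(- \frac{14}{36} - \frac{10}{3}\right) 10 = \left(\left(-14\right) \frac{1}{36} - \frac{10}{3}\right) 10 = \left(- \frac{7}{18} - \frac{10}{3}\right) 10 = \left(- \frac{67}{18}\right) 10 = - \frac{335}{9}$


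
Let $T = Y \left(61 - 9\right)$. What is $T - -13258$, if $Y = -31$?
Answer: $11646$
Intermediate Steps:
$T = -1612$ ($T = - 31 \left(61 - 9\right) = \left(-31\right) 52 = -1612$)
$T - -13258 = -1612 - -13258 = -1612 + 13258 = 11646$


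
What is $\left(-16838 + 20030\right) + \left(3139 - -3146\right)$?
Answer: $9477$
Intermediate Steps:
$\left(-16838 + 20030\right) + \left(3139 - -3146\right) = 3192 + \left(3139 + 3146\right) = 3192 + 6285 = 9477$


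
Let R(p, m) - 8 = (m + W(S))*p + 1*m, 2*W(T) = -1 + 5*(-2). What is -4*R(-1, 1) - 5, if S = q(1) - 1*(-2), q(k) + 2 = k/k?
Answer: -59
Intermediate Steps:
q(k) = -1 (q(k) = -2 + k/k = -2 + 1 = -1)
S = 1 (S = -1 - 1*(-2) = -1 + 2 = 1)
W(T) = -11/2 (W(T) = (-1 + 5*(-2))/2 = (-1 - 10)/2 = (1/2)*(-11) = -11/2)
R(p, m) = 8 + m + p*(-11/2 + m) (R(p, m) = 8 + ((m - 11/2)*p + 1*m) = 8 + ((-11/2 + m)*p + m) = 8 + (p*(-11/2 + m) + m) = 8 + (m + p*(-11/2 + m)) = 8 + m + p*(-11/2 + m))
-4*R(-1, 1) - 5 = -4*(8 + 1 - 11/2*(-1) + 1*(-1)) - 5 = -4*(8 + 1 + 11/2 - 1) - 5 = -4*27/2 - 5 = -54 - 5 = -59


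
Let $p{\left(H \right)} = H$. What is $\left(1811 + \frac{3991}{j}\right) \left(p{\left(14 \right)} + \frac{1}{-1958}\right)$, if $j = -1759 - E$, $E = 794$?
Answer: $\frac{21104149202}{833129} \approx 25331.0$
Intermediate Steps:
$j = -2553$ ($j = -1759 - 794 = -2553$)
$\left(1811 + \frac{3991}{j}\right) \left(p{\left(14 \right)} + \frac{1}{-1958}\right) = \left(1811 + \frac{3991}{-2553}\right) \left(14 + \frac{1}{-1958}\right) = \left(1811 + 3991 \left(- \frac{1}{2553}\right)\right) \left(14 - \frac{1}{1958}\right) = \left(1811 - \frac{3991}{2553}\right) \frac{27411}{1958} = \frac{4619492}{2553} \cdot \frac{27411}{1958} = \frac{21104149202}{833129}$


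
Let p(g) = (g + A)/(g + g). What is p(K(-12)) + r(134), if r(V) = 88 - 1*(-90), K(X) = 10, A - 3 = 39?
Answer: 903/5 ≈ 180.60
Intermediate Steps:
A = 42 (A = 3 + 39 = 42)
r(V) = 178 (r(V) = 88 + 90 = 178)
p(g) = (42 + g)/(2*g) (p(g) = (g + 42)/(g + g) = (42 + g)/((2*g)) = (42 + g)*(1/(2*g)) = (42 + g)/(2*g))
p(K(-12)) + r(134) = (1/2)*(42 + 10)/10 + 178 = (1/2)*(1/10)*52 + 178 = 13/5 + 178 = 903/5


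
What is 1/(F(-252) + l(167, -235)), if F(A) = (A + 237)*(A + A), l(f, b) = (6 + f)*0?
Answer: 1/7560 ≈ 0.00013228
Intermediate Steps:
l(f, b) = 0
F(A) = 2*A*(237 + A) (F(A) = (237 + A)*(2*A) = 2*A*(237 + A))
1/(F(-252) + l(167, -235)) = 1/(2*(-252)*(237 - 252) + 0) = 1/(2*(-252)*(-15) + 0) = 1/(7560 + 0) = 1/7560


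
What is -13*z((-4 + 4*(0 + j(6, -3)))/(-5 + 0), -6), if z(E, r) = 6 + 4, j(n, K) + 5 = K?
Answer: -130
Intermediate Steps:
j(n, K) = -5 + K
z(E, r) = 10
-13*z((-4 + 4*(0 + j(6, -3)))/(-5 + 0), -6) = -13*10 = -130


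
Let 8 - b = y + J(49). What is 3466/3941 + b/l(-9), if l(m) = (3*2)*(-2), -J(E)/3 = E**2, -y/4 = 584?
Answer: -37583135/47292 ≈ -794.70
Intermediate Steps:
y = -2336 (y = -4*584 = -2336)
J(E) = -3*E**2
b = 9547 (b = 8 - (-2336 - 3*49**2) = 8 - (-2336 - 3*2401) = 8 - (-2336 - 7203) = 8 - 1*(-9539) = 8 + 9539 = 9547)
l(m) = -12 (l(m) = 6*(-2) = -12)
3466/3941 + b/l(-9) = 3466/3941 + 9547/(-12) = 3466*(1/3941) + 9547*(-1/12) = 3466/3941 - 9547/12 = -37583135/47292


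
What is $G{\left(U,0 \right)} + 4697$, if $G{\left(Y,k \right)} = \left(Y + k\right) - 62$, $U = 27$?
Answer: $4662$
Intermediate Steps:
$G{\left(Y,k \right)} = -62 + Y + k$
$G{\left(U,0 \right)} + 4697 = \left(-62 + 27 + 0\right) + 4697 = -35 + 4697 = 4662$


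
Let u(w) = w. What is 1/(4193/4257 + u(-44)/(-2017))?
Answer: 8586369/8644589 ≈ 0.99327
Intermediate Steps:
1/(4193/4257 + u(-44)/(-2017)) = 1/(4193/4257 - 44/(-2017)) = 1/(4193*(1/4257) - 44*(-1/2017)) = 1/(4193/4257 + 44/2017) = 1/(8644589/8586369) = 8586369/8644589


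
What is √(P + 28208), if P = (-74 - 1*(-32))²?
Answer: 2*√7493 ≈ 173.12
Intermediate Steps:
P = 1764 (P = (-74 + 32)² = (-42)² = 1764)
√(P + 28208) = √(1764 + 28208) = √29972 = 2*√7493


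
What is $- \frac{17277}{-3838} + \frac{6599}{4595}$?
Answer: $\frac{104714777}{17635610} \approx 5.9377$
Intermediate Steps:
$- \frac{17277}{-3838} + \frac{6599}{4595} = \left(-17277\right) \left(- \frac{1}{3838}\right) + 6599 \cdot \frac{1}{4595} = \frac{17277}{3838} + \frac{6599}{4595} = \frac{104714777}{17635610}$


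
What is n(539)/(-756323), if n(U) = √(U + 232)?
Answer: -√771/756323 ≈ -3.6713e-5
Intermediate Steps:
n(U) = √(232 + U)
n(539)/(-756323) = √(232 + 539)/(-756323) = √771*(-1/756323) = -√771/756323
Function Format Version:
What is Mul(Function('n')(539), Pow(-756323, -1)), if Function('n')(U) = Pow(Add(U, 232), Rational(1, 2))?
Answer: Mul(Rational(-1, 756323), Pow(771, Rational(1, 2))) ≈ -3.6713e-5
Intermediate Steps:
Function('n')(U) = Pow(Add(232, U), Rational(1, 2))
Mul(Function('n')(539), Pow(-756323, -1)) = Mul(Pow(Add(232, 539), Rational(1, 2)), Pow(-756323, -1)) = Mul(Pow(771, Rational(1, 2)), Rational(-1, 756323)) = Mul(Rational(-1, 756323), Pow(771, Rational(1, 2)))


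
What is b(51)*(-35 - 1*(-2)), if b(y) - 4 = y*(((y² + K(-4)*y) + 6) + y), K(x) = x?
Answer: -4130214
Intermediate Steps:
b(y) = 4 + y*(6 + y² - 3*y) (b(y) = 4 + y*(((y² - 4*y) + 6) + y) = 4 + y*((6 + y² - 4*y) + y) = 4 + y*(6 + y² - 3*y))
b(51)*(-35 - 1*(-2)) = (4 + 51³ - 3*51² + 6*51)*(-35 - 1*(-2)) = (4 + 132651 - 3*2601 + 306)*(-35 + 2) = (4 + 132651 - 7803 + 306)*(-33) = 125158*(-33) = -4130214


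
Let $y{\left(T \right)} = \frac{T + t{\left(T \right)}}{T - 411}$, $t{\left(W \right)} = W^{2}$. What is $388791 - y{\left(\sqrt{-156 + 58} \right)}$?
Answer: $\frac{65713025653}{169019} + \frac{2191 i \sqrt{2}}{169019} \approx 3.8879 \cdot 10^{5} + 0.018333 i$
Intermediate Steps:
$y{\left(T \right)} = \frac{T + T^{2}}{-411 + T}$ ($y{\left(T \right)} = \frac{T + T^{2}}{T - 411} = \frac{T + T^{2}}{-411 + T}$)
$388791 - y{\left(\sqrt{-156 + 58} \right)} = 388791 - \frac{\sqrt{-156 + 58} \left(1 + \sqrt{-156 + 58}\right)}{-411 + \sqrt{-156 + 58}} = 388791 - \frac{\sqrt{-98} \left(1 + \sqrt{-98}\right)}{-411 + \sqrt{-98}} = 388791 - \frac{7 i \sqrt{2} \left(1 + 7 i \sqrt{2}\right)}{-411 + 7 i \sqrt{2}}$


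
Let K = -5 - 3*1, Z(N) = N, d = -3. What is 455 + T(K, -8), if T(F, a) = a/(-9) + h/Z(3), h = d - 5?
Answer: 4079/9 ≈ 453.22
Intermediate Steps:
K = -8 (K = -5 - 3 = -8)
h = -8 (h = -3 - 5 = -8)
T(F, a) = -8/3 - a/9 (T(F, a) = a/(-9) - 8/3 = a*(-⅑) - 8*⅓ = -a/9 - 8/3 = -8/3 - a/9)
455 + T(K, -8) = 455 + (-8/3 - ⅑*(-8)) = 455 + (-8/3 + 8/9) = 455 - 16/9 = 4079/9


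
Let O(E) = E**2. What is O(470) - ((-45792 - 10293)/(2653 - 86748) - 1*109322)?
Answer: 5553992601/16819 ≈ 3.3022e+5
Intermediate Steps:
O(470) - ((-45792 - 10293)/(2653 - 86748) - 1*109322) = 470**2 - ((-45792 - 10293)/(2653 - 86748) - 1*109322) = 220900 - (-56085/(-84095) - 109322) = 220900 - (-56085*(-1/84095) - 109322) = 220900 - (11217/16819 - 109322) = 220900 - 1*(-1838675501/16819) = 220900 + 1838675501/16819 = 5553992601/16819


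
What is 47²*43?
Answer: 94987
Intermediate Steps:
47²*43 = 2209*43 = 94987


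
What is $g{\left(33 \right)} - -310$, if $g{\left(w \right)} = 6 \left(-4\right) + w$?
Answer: $319$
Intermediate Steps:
$g{\left(w \right)} = -24 + w$
$g{\left(33 \right)} - -310 = \left(-24 + 33\right) - -310 = 9 + 310 = 319$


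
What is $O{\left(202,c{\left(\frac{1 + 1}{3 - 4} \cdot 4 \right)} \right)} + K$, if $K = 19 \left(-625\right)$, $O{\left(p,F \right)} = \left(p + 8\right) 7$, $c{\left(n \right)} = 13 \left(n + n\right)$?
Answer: $-10405$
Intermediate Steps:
$c{\left(n \right)} = 26 n$ ($c{\left(n \right)} = 13 \cdot 2 n = 26 n$)
$O{\left(p,F \right)} = 56 + 7 p$ ($O{\left(p,F \right)} = \left(8 + p\right) 7 = 56 + 7 p$)
$K = -11875$
$O{\left(202,c{\left(\frac{1 + 1}{3 - 4} \cdot 4 \right)} \right)} + K = \left(56 + 7 \cdot 202\right) - 11875 = \left(56 + 1414\right) - 11875 = 1470 - 11875 = -10405$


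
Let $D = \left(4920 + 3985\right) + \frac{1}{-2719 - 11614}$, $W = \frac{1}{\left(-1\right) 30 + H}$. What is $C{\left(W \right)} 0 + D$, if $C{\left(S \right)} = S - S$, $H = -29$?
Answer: $\frac{127635364}{14333} \approx 8905.0$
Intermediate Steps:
$W = - \frac{1}{59}$ ($W = \frac{1}{\left(-1\right) 30 - 29} = \frac{1}{-30 - 29} = \frac{1}{-59} = - \frac{1}{59} \approx -0.016949$)
$C{\left(S \right)} = 0$
$D = \frac{127635364}{14333}$ ($D = 8905 + \frac{1}{-14333} = 8905 - \frac{1}{14333} = \frac{127635364}{14333} \approx 8905.0$)
$C{\left(W \right)} 0 + D = 0 \cdot 0 + \frac{127635364}{14333} = 0 + \frac{127635364}{14333} = \frac{127635364}{14333}$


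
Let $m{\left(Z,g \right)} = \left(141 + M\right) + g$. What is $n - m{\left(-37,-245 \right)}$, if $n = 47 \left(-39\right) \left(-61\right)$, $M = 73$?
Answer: $111844$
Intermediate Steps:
$m{\left(Z,g \right)} = 214 + g$ ($m{\left(Z,g \right)} = \left(141 + 73\right) + g = 214 + g$)
$n = 111813$ ($n = \left(-1833\right) \left(-61\right) = 111813$)
$n - m{\left(-37,-245 \right)} = 111813 - \left(214 - 245\right) = 111813 - -31 = 111813 + 31 = 111844$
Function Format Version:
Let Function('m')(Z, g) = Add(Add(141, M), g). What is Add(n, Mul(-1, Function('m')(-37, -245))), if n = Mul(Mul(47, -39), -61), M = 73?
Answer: 111844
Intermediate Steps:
Function('m')(Z, g) = Add(214, g) (Function('m')(Z, g) = Add(Add(141, 73), g) = Add(214, g))
n = 111813 (n = Mul(-1833, -61) = 111813)
Add(n, Mul(-1, Function('m')(-37, -245))) = Add(111813, Mul(-1, Add(214, -245))) = Add(111813, Mul(-1, -31)) = Add(111813, 31) = 111844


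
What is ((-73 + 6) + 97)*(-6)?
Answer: -180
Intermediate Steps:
((-73 + 6) + 97)*(-6) = (-67 + 97)*(-6) = 30*(-6) = -180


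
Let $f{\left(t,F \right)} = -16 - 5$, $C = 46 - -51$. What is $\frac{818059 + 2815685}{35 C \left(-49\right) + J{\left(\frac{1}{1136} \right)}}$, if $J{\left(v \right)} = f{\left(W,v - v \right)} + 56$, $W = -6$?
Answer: $- \frac{75703}{3465} \approx -21.848$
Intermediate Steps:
$C = 97$ ($C = 46 + 51 = 97$)
$f{\left(t,F \right)} = -21$ ($f{\left(t,F \right)} = -16 - 5 = -21$)
$J{\left(v \right)} = 35$ ($J{\left(v \right)} = -21 + 56 = 35$)
$\frac{818059 + 2815685}{35 C \left(-49\right) + J{\left(\frac{1}{1136} \right)}} = \frac{818059 + 2815685}{35 \cdot 97 \left(-49\right) + 35} = \frac{3633744}{3395 \left(-49\right) + 35} = \frac{3633744}{-166355 + 35} = \frac{3633744}{-166320} = 3633744 \left(- \frac{1}{166320}\right) = - \frac{75703}{3465}$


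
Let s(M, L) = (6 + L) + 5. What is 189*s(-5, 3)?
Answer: 2646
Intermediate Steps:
s(M, L) = 11 + L
189*s(-5, 3) = 189*(11 + 3) = 189*14 = 2646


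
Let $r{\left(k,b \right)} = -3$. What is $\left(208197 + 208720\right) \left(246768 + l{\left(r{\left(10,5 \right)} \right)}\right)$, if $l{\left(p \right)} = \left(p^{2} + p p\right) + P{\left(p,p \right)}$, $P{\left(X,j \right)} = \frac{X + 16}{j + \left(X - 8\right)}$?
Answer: $\frac{1440444482747}{14} \approx 1.0289 \cdot 10^{11}$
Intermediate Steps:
$P{\left(X,j \right)} = \frac{16 + X}{-8 + X + j}$ ($P{\left(X,j \right)} = \frac{16 + X}{j + \left(-8 + X\right)} = \frac{16 + X}{-8 + X + j}$)
$l{\left(p \right)} = 2 p^{2} + \frac{16 + p}{-8 + 2 p}$ ($l{\left(p \right)} = \left(p^{2} + p p\right) + \frac{16 + p}{-8 + p + p} = \left(p^{2} + p^{2}\right) + \frac{16 + p}{-8 + 2 p} = 2 p^{2} + \frac{16 + p}{-8 + 2 p}$)
$\left(208197 + 208720\right) \left(246768 + l{\left(r{\left(10,5 \right)} \right)}\right) = \left(208197 + 208720\right) \left(246768 + \frac{16 - 3 + 4 \left(-3\right)^{2} \left(-4 - 3\right)}{2 \left(-4 - 3\right)}\right) = 416917 \left(246768 + \frac{16 - 3 + 4 \cdot 9 \left(-7\right)}{2 \left(-7\right)}\right) = 416917 \left(246768 + \frac{1}{2} \left(- \frac{1}{7}\right) \left(16 - 3 - 252\right)\right) = 416917 \left(246768 + \frac{1}{2} \left(- \frac{1}{7}\right) \left(-239\right)\right) = 416917 \left(246768 + \frac{239}{14}\right) = 416917 \cdot \frac{3454991}{14} = \frac{1440444482747}{14}$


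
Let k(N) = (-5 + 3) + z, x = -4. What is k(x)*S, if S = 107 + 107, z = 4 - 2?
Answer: 0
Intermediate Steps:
z = 2
S = 214
k(N) = 0 (k(N) = (-5 + 3) + 2 = -2 + 2 = 0)
k(x)*S = 0*214 = 0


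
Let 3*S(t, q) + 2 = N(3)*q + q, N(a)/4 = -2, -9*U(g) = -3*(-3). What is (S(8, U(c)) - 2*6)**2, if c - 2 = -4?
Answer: 961/9 ≈ 106.78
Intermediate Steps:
c = -2 (c = 2 - 4 = -2)
U(g) = -1 (U(g) = -(-1)*(-3)/3 = -1/9*9 = -1)
N(a) = -8 (N(a) = 4*(-2) = -8)
S(t, q) = -2/3 - 7*q/3 (S(t, q) = -2/3 + (-8*q + q)/3 = -2/3 + (-7*q)/3 = -2/3 - 7*q/3)
(S(8, U(c)) - 2*6)**2 = ((-2/3 - 7/3*(-1)) - 2*6)**2 = ((-2/3 + 7/3) - 12)**2 = (5/3 - 12)**2 = (-31/3)**2 = 961/9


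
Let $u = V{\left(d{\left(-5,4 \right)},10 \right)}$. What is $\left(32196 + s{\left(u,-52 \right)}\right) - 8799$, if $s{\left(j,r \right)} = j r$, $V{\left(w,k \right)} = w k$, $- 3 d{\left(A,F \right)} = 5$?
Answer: $\frac{72791}{3} \approx 24264.0$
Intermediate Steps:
$d{\left(A,F \right)} = - \frac{5}{3}$ ($d{\left(A,F \right)} = \left(- \frac{1}{3}\right) 5 = - \frac{5}{3}$)
$V{\left(w,k \right)} = k w$
$u = - \frac{50}{3}$ ($u = 10 \left(- \frac{5}{3}\right) = - \frac{50}{3} \approx -16.667$)
$\left(32196 + s{\left(u,-52 \right)}\right) - 8799 = \left(32196 - - \frac{2600}{3}\right) - 8799 = \left(32196 + \frac{2600}{3}\right) - 8799 = \frac{99188}{3} - 8799 = \frac{72791}{3}$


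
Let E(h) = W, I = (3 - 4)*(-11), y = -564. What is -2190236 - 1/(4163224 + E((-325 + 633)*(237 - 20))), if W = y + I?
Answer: -9117231880357/4162671 ≈ -2.1902e+6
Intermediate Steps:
I = 11 (I = -1*(-11) = 11)
W = -553 (W = -564 + 11 = -553)
E(h) = -553
-2190236 - 1/(4163224 + E((-325 + 633)*(237 - 20))) = -2190236 - 1/(4163224 - 553) = -2190236 - 1/4162671 = -9117231880357/4162671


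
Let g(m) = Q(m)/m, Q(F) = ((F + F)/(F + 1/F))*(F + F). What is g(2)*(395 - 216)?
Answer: 2864/5 ≈ 572.80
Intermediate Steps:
Q(F) = 4*F²/(F + 1/F) (Q(F) = ((2*F)/(F + 1/F))*(2*F) = (2*F/(F + 1/F))*(2*F) = 4*F²/(F + 1/F))
g(m) = 4*m²/(1 + m²) (g(m) = (4*m³/(1 + m²))/m = 4*m²/(1 + m²))
g(2)*(395 - 216) = (4*2²/(1 + 2²))*(395 - 216) = (4*4/(1 + 4))*179 = (4*4/5)*179 = (4*4*(⅕))*179 = (16/5)*179 = 2864/5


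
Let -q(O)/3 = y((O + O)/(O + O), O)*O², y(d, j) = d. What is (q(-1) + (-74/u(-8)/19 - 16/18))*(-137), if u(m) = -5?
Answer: 364283/855 ≈ 426.06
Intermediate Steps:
q(O) = -3*O² (q(O) = -3*(O + O)/(O + O)*O² = -3*(2*O)/((2*O))*O² = -3*(2*O)*(1/(2*O))*O² = -3*O²)
(q(-1) + (-74/u(-8)/19 - 16/18))*(-137) = (-3*(-1)² + (-74/(-5)/19 - 16/18))*(-137) = (-3*1 + (-74*(-⅕)*(1/19) - 16*1/18))*(-137) = (-3 + ((74/5)*(1/19) - 8/9))*(-137) = (-3 + (74/95 - 8/9))*(-137) = (-3 - 94/855)*(-137) = -2659/855*(-137) = 364283/855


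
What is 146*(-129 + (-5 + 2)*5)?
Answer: -21024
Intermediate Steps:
146*(-129 + (-5 + 2)*5) = 146*(-129 - 3*5) = 146*(-129 - 15) = 146*(-144) = -21024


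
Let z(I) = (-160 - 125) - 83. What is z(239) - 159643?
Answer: -160011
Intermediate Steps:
z(I) = -368 (z(I) = -285 - 83 = -368)
z(239) - 159643 = -368 - 159643 = -160011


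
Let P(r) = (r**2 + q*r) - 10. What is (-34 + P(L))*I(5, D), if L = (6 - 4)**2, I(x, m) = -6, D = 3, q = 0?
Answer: 168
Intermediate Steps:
L = 4 (L = 2**2 = 4)
P(r) = -10 + r**2 (P(r) = (r**2 + 0*r) - 10 = (r**2 + 0) - 10 = r**2 - 10 = -10 + r**2)
(-34 + P(L))*I(5, D) = (-34 + (-10 + 4**2))*(-6) = (-34 + (-10 + 16))*(-6) = (-34 + 6)*(-6) = -28*(-6) = 168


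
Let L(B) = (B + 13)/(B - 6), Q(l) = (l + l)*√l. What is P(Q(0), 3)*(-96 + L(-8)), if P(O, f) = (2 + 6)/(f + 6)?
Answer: -5396/63 ≈ -85.651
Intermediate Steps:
Q(l) = 2*l^(3/2) (Q(l) = (2*l)*√l = 2*l^(3/2))
L(B) = (13 + B)/(-6 + B)
P(O, f) = 8/(6 + f)
P(Q(0), 3)*(-96 + L(-8)) = (8/(6 + 3))*(-96 + (13 - 8)/(-6 - 8)) = (8/9)*(-96 + 5/(-14)) = (8*(⅑))*(-96 - 1/14*5) = 8*(-96 - 5/14)/9 = (8/9)*(-1349/14) = -5396/63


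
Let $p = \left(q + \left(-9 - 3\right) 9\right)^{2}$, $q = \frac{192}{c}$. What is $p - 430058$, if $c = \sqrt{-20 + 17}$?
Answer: $-430682 + 13824 i \sqrt{3} \approx -4.3068 \cdot 10^{5} + 23944.0 i$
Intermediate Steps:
$c = i \sqrt{3}$ ($c = \sqrt{-3} = i \sqrt{3} \approx 1.732 i$)
$q = - 64 i \sqrt{3}$ ($q = \frac{192}{i \sqrt{3}} = 192 \left(- \frac{i \sqrt{3}}{3}\right) = - 64 i \sqrt{3} \approx - 110.85 i$)
$p = \left(-108 - 64 i \sqrt{3}\right)^{2}$ ($p = \left(- 64 i \sqrt{3} + \left(-9 - 3\right) 9\right)^{2} = \left(- 64 i \sqrt{3} - 108\right)^{2} = \left(-108 - 64 i \sqrt{3}\right)^{2} \approx -624.0 + 23944.0 i$)
$p - 430058 = \left(-624 + 13824 i \sqrt{3}\right) - 430058 = -430682 + 13824 i \sqrt{3}$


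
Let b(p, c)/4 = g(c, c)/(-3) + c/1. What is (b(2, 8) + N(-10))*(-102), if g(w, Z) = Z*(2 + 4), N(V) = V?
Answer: 4284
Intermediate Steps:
g(w, Z) = 6*Z (g(w, Z) = Z*6 = 6*Z)
b(p, c) = -4*c (b(p, c) = 4*((6*c)/(-3) + c/1) = 4*((6*c)*(-⅓) + c*1) = 4*(-2*c + c) = 4*(-c) = -4*c)
(b(2, 8) + N(-10))*(-102) = (-4*8 - 10)*(-102) = (-32 - 10)*(-102) = -42*(-102) = 4284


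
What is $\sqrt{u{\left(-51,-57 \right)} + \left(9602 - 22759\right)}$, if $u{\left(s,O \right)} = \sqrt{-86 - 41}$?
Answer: $\sqrt{-13157 + i \sqrt{127}} \approx 0.0491 + 114.7 i$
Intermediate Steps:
$u{\left(s,O \right)} = i \sqrt{127}$ ($u{\left(s,O \right)} = \sqrt{-127} = i \sqrt{127}$)
$\sqrt{u{\left(-51,-57 \right)} + \left(9602 - 22759\right)} = \sqrt{i \sqrt{127} + \left(9602 - 22759\right)} = \sqrt{i \sqrt{127} - 13157} = \sqrt{-13157 + i \sqrt{127}}$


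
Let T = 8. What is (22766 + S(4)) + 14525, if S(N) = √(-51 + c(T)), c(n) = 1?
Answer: 37291 + 5*I*√2 ≈ 37291.0 + 7.0711*I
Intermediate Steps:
S(N) = 5*I*√2 (S(N) = √(-51 + 1) = √(-50) = 5*I*√2)
(22766 + S(4)) + 14525 = (22766 + 5*I*√2) + 14525 = 37291 + 5*I*√2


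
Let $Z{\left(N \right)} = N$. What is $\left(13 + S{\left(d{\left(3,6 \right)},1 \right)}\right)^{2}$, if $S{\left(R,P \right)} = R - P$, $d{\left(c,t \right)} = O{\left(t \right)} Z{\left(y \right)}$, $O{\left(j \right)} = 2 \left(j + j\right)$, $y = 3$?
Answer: $7056$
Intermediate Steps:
$O{\left(j \right)} = 4 j$ ($O{\left(j \right)} = 2 \cdot 2 j = 4 j$)
$d{\left(c,t \right)} = 12 t$ ($d{\left(c,t \right)} = 4 t 3 = 12 t$)
$\left(13 + S{\left(d{\left(3,6 \right)},1 \right)}\right)^{2} = \left(13 + \left(12 \cdot 6 - 1\right)\right)^{2} = \left(13 + \left(72 - 1\right)\right)^{2} = \left(13 + 71\right)^{2} = 84^{2} = 7056$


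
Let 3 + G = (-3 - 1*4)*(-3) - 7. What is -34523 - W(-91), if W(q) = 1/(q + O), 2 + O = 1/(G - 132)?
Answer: -388521721/11254 ≈ -34523.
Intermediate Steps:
G = 11 (G = -3 + ((-3 - 1*4)*(-3) - 7) = -3 + ((-3 - 4)*(-3) - 7) = -3 + (-7*(-3) - 7) = -3 + (21 - 7) = -3 + 14 = 11)
O = -243/121 (O = -2 + 1/(11 - 132) = -2 + 1/(-121) = -2 - 1/121 = -243/121 ≈ -2.0083)
W(q) = 1/(-243/121 + q) (W(q) = 1/(q - 243/121) = 1/(-243/121 + q))
-34523 - W(-91) = -34523 - 121/(-243 + 121*(-91)) = -34523 - 121/(-243 - 11011) = -34523 - 121/(-11254) = -34523 - 121*(-1)/11254 = -34523 - 1*(-121/11254) = -34523 + 121/11254 = -388521721/11254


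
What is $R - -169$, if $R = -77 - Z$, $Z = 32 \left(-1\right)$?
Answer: $124$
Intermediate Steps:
$Z = -32$
$R = -45$ ($R = -77 - -32 = -77 + 32 = -45$)
$R - -169 = -45 - -169 = -45 + 169 = 124$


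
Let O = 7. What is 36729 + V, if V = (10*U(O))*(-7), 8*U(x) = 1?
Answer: 146881/4 ≈ 36720.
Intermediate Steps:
U(x) = ⅛ (U(x) = (⅛)*1 = ⅛)
V = -35/4 (V = (10*(⅛))*(-7) = (5/4)*(-7) = -35/4 ≈ -8.7500)
36729 + V = 36729 - 35/4 = 146881/4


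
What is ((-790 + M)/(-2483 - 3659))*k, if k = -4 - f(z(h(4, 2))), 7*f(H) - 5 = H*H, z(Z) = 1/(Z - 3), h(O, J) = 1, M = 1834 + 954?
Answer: 513/332 ≈ 1.5452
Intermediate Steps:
M = 2788
z(Z) = 1/(-3 + Z)
f(H) = 5/7 + H²/7 (f(H) = 5/7 + (H*H)/7 = 5/7 + H²/7)
k = -19/4 (k = -4 - (5/7 + (1/(-3 + 1))²/7) = -4 - (5/7 + (1/(-2))²/7) = -4 - (5/7 + (-½)²/7) = -4 - (5/7 + (⅐)*(¼)) = -4 - (5/7 + 1/28) = -4 - 1*¾ = -4 - ¾ = -19/4 ≈ -4.7500)
((-790 + M)/(-2483 - 3659))*k = ((-790 + 2788)/(-2483 - 3659))*(-19/4) = (1998/(-6142))*(-19/4) = (1998*(-1/6142))*(-19/4) = -27/83*(-19/4) = 513/332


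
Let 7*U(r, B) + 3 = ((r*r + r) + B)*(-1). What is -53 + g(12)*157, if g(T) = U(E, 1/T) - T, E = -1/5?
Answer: -4205389/2100 ≈ -2002.6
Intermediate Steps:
E = -⅕ (E = -1*⅕ = -⅕ ≈ -0.20000)
U(r, B) = -3/7 - B/7 - r/7 - r²/7 (U(r, B) = -3/7 + (((r*r + r) + B)*(-1))/7 = -3/7 + (((r² + r) + B)*(-1))/7 = -3/7 + (((r + r²) + B)*(-1))/7 = -3/7 + ((B + r + r²)*(-1))/7 = -3/7 + (-B - r - r²)/7 = -3/7 + (-B/7 - r/7 - r²/7) = -3/7 - B/7 - r/7 - r²/7)
g(T) = -71/175 - T - 1/(7*T) (g(T) = (-3/7 - 1/(7*T) - ⅐*(-⅕) - (-⅕)²/7) - T = (-3/7 - 1/(7*T) + 1/35 - ⅐*1/25) - T = (-3/7 - 1/(7*T) + 1/35 - 1/175) - T = (-71/175 - 1/(7*T)) - T = -71/175 - T - 1/(7*T))
-53 + g(12)*157 = -53 + (-71/175 - 1*12 - ⅐/12)*157 = -53 + (-71/175 - 12 - ⅐*1/12)*157 = -53 + (-71/175 - 12 - 1/84)*157 = -53 - 26077/2100*157 = -53 - 4094089/2100 = -4205389/2100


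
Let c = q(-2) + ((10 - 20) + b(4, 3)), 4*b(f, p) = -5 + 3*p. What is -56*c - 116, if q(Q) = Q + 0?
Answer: 500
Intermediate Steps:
b(f, p) = -5/4 + 3*p/4 (b(f, p) = (-5 + 3*p)/4 = -5/4 + 3*p/4)
q(Q) = Q
c = -11 (c = -2 + ((10 - 20) + (-5/4 + (¾)*3)) = -2 + (-10 + (-5/4 + 9/4)) = -2 + (-10 + 1) = -2 - 9 = -11)
-56*c - 116 = -56*(-11) - 116 = 616 - 116 = 500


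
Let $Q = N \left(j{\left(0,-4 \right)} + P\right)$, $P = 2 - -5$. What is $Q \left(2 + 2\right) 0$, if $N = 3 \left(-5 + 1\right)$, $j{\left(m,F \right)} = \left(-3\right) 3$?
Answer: $0$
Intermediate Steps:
$j{\left(m,F \right)} = -9$
$P = 7$ ($P = 2 + 5 = 7$)
$N = -12$ ($N = 3 \left(-4\right) = -12$)
$Q = 24$ ($Q = - 12 \left(-9 + 7\right) = \left(-12\right) \left(-2\right) = 24$)
$Q \left(2 + 2\right) 0 = 24 \left(2 + 2\right) 0 = 24 \cdot 4 \cdot 0 = 24 \cdot 0 = 0$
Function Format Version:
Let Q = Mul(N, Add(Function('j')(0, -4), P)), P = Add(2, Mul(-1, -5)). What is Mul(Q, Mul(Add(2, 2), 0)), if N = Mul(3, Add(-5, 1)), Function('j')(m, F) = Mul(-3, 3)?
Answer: 0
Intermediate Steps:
Function('j')(m, F) = -9
P = 7 (P = Add(2, 5) = 7)
N = -12 (N = Mul(3, -4) = -12)
Q = 24 (Q = Mul(-12, Add(-9, 7)) = Mul(-12, -2) = 24)
Mul(Q, Mul(Add(2, 2), 0)) = Mul(24, Mul(Add(2, 2), 0)) = Mul(24, Mul(4, 0)) = Mul(24, 0) = 0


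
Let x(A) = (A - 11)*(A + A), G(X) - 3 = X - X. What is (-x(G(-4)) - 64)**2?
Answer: 256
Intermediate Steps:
G(X) = 3 (G(X) = 3 + (X - X) = 3 + 0 = 3)
x(A) = 2*A*(-11 + A) (x(A) = (-11 + A)*(2*A) = 2*A*(-11 + A))
(-x(G(-4)) - 64)**2 = (-2*3*(-11 + 3) - 64)**2 = (-2*3*(-8) - 64)**2 = (-1*(-48) - 64)**2 = (48 - 64)**2 = (-16)**2 = 256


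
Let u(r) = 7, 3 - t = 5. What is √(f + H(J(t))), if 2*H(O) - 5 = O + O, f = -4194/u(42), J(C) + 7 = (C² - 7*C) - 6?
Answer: I*√115962/14 ≈ 24.324*I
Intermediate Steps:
t = -2 (t = 3 - 1*5 = 3 - 5 = -2)
J(C) = -13 + C² - 7*C (J(C) = -7 + ((C² - 7*C) - 6) = -7 + (-6 + C² - 7*C) = -13 + C² - 7*C)
f = -4194/7 ≈ -599.14
H(O) = 5/2 + O (H(O) = 5/2 + (O + O)/2 = 5/2 + (2*O)/2 = 5/2 + O)
√(f + H(J(t))) = √(-4194/7 + (5/2 + (-13 + (-2)² - 7*(-2)))) = √(-4194/7 + (5/2 + (-13 + 4 + 14))) = √(-4194/7 + (5/2 + 5)) = √(-4194/7 + 15/2) = √(-8283/14) = I*√115962/14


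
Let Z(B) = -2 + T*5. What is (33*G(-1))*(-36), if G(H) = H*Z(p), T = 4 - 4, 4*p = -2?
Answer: -2376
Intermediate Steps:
p = -½ (p = (¼)*(-2) = -½ ≈ -0.50000)
T = 0
Z(B) = -2 (Z(B) = -2 + 0*5 = -2 + 0 = -2)
G(H) = -2*H (G(H) = H*(-2) = -2*H)
(33*G(-1))*(-36) = (33*(-2*(-1)))*(-36) = (33*2)*(-36) = 66*(-36) = -2376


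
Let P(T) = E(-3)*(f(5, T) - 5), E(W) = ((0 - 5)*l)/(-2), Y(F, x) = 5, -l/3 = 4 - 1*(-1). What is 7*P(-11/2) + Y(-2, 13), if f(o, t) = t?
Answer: 11045/4 ≈ 2761.3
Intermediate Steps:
l = -15 (l = -3*(4 - 1*(-1)) = -3*(4 + 1) = -3*5 = -15)
E(W) = -75/2 (E(W) = ((0 - 5)*(-15))/(-2) = -5*(-15)*(-1/2) = 75*(-1/2) = -75/2)
P(T) = 375/2 - 75*T/2 (P(T) = -75*(T - 5)/2 = -75*(-5 + T)/2 = 375/2 - 75*T/2)
7*P(-11/2) + Y(-2, 13) = 7*(375/2 - (-825)/(2*2)) + 5 = 7*(375/2 - 75/2*(-11/2)) + 5 = 7*(375/2 + 825/4) + 5 = 7*(1575/4) + 5 = 11025/4 + 5 = 11045/4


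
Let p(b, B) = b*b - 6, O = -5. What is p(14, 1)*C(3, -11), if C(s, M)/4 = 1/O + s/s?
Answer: 608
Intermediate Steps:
p(b, B) = -6 + b² (p(b, B) = b² - 6 = -6 + b²)
C(s, M) = 16/5 (C(s, M) = 4*(1/(-5) + s/s) = 4*(1*(-⅕) + 1) = 4*(-⅕ + 1) = 4*(⅘) = 16/5)
p(14, 1)*C(3, -11) = (-6 + 14²)*(16/5) = (-6 + 196)*(16/5) = 190*(16/5) = 608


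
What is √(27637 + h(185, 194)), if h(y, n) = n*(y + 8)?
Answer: 3*√7231 ≈ 255.11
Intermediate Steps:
h(y, n) = n*(8 + y)
√(27637 + h(185, 194)) = √(27637 + 194*(8 + 185)) = √(27637 + 194*193) = √(27637 + 37442) = √65079 = 3*√7231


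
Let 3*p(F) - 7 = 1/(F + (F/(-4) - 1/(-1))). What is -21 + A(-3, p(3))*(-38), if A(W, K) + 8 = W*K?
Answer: 7289/13 ≈ 560.69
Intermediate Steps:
p(F) = 7/3 + 1/(3*(1 + 3*F/4)) (p(F) = 7/3 + 1/(3*(F + (F/(-4) - 1/(-1)))) = 7/3 + 1/(3*(F + (F*(-¼) - 1*(-1)))) = 7/3 + 1/(3*(F + (-F/4 + 1))) = 7/3 + 1/(3*(F + (1 - F/4))) = 7/3 + 1/(3*(1 + 3*F/4)))
A(W, K) = -8 + K*W (A(W, K) = -8 + W*K = -8 + K*W)
-21 + A(-3, p(3))*(-38) = -21 + (-8 + ((32 + 21*3)/(3*(4 + 3*3)))*(-3))*(-38) = -21 + (-8 + ((32 + 63)/(3*(4 + 9)))*(-3))*(-38) = -21 + (-8 + ((⅓)*95/13)*(-3))*(-38) = -21 + (-8 + ((⅓)*(1/13)*95)*(-3))*(-38) = -21 + (-8 + (95/39)*(-3))*(-38) = -21 + (-8 - 95/13)*(-38) = -21 - 199/13*(-38) = -21 + 7562/13 = 7289/13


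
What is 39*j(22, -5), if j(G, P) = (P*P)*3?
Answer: 2925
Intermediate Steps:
j(G, P) = 3*P² (j(G, P) = P²*3 = 3*P²)
39*j(22, -5) = 39*(3*(-5)²) = 39*(3*25) = 39*75 = 2925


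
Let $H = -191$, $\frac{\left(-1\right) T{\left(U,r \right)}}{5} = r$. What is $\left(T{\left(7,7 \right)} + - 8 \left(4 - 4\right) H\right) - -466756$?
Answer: $466721$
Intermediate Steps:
$T{\left(U,r \right)} = - 5 r$
$\left(T{\left(7,7 \right)} + - 8 \left(4 - 4\right) H\right) - -466756 = \left(\left(-5\right) 7 + - 8 \left(4 - 4\right) \left(-191\right)\right) - -466756 = \left(-35 + \left(-8\right) 0 \left(-191\right)\right) + 466756 = \left(-35 + 0 \left(-191\right)\right) + 466756 = \left(-35 + 0\right) + 466756 = -35 + 466756 = 466721$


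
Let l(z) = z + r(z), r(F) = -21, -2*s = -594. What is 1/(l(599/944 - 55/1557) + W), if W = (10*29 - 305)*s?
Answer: -1469808/6577979885 ≈ -0.00022344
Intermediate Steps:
s = 297 (s = -½*(-594) = 297)
l(z) = -21 + z (l(z) = z - 21 = -21 + z)
W = -4455 (W = (10*29 - 305)*297 = (290 - 305)*297 = -15*297 = -4455)
1/(l(599/944 - 55/1557) + W) = 1/((-21 + (599/944 - 55/1557)) - 4455) = 1/((-21 + 880723/1469808) - 4455) = 1/(-29985245/1469808 - 4455) = 1/(-6577979885/1469808) = -1469808/6577979885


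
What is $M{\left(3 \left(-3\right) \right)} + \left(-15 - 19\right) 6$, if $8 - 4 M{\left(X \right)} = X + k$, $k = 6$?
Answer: $- \frac{805}{4} \approx -201.25$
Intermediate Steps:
$M{\left(X \right)} = \frac{1}{2} - \frac{X}{4}$ ($M{\left(X \right)} = 2 - \frac{X + 6}{4} = 2 - \frac{6 + X}{4} = 2 - \left(\frac{3}{2} + \frac{X}{4}\right) = \frac{1}{2} - \frac{X}{4}$)
$M{\left(3 \left(-3\right) \right)} + \left(-15 - 19\right) 6 = \left(\frac{1}{2} - \frac{3 \left(-3\right)}{4}\right) + \left(-15 - 19\right) 6 = \left(\frac{1}{2} - - \frac{9}{4}\right) + \left(-15 - 19\right) 6 = \left(\frac{1}{2} + \frac{9}{4}\right) - 204 = \frac{11}{4} - 204 = - \frac{805}{4}$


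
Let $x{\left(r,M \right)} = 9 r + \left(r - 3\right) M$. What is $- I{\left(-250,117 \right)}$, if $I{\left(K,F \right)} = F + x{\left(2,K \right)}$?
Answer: $-385$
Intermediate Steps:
$x{\left(r,M \right)} = 9 r + M \left(-3 + r\right)$ ($x{\left(r,M \right)} = 9 r + \left(r - 3\right) M = 9 r + \left(-3 + r\right) M = 9 r + M \left(-3 + r\right)$)
$I{\left(K,F \right)} = 18 + F - K$ ($I{\left(K,F \right)} = F + \left(- 3 K + 9 \cdot 2 + K 2\right) = F + \left(- 3 K + 18 + 2 K\right) = F - \left(-18 + K\right) = 18 + F - K$)
$- I{\left(-250,117 \right)} = - (18 + 117 - -250) = - (18 + 117 + 250) = \left(-1\right) 385 = -385$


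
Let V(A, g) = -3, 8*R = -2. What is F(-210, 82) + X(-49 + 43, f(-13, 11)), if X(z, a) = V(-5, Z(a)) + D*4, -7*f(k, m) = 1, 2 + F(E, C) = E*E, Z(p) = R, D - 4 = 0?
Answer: 44111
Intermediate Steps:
R = -¼ (R = (⅛)*(-2) = -¼ ≈ -0.25000)
D = 4 (D = 4 + 0 = 4)
Z(p) = -¼
F(E, C) = -2 + E² (F(E, C) = -2 + E*E = -2 + E²)
f(k, m) = -⅐ (f(k, m) = -⅐*1 = -⅐)
X(z, a) = 13 (X(z, a) = -3 + 4*4 = -3 + 16 = 13)
F(-210, 82) + X(-49 + 43, f(-13, 11)) = (-2 + (-210)²) + 13 = (-2 + 44100) + 13 = 44098 + 13 = 44111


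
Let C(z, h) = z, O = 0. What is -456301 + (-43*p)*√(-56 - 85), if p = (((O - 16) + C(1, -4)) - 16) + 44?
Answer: -456301 - 559*I*√141 ≈ -4.563e+5 - 6637.8*I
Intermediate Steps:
p = 13 (p = (((0 - 16) + 1) - 16) + 44 = ((-16 + 1) - 16) + 44 = (-15 - 16) + 44 = -31 + 44 = 13)
-456301 + (-43*p)*√(-56 - 85) = -456301 + (-43*13)*√(-56 - 85) = -456301 - 559*I*√141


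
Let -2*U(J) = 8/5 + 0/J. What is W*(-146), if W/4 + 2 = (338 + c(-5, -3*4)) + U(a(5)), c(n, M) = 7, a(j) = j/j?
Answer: -999224/5 ≈ -1.9984e+5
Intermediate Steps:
a(j) = 1
U(J) = -4/5 (U(J) = -(8/5 + 0/J)/2 = -(8*(1/5) + 0)/2 = -(8/5 + 0)/2 = -1/2*8/5 = -4/5)
W = 6844/5 (W = -8 + 4*((338 + 7) - 4/5) = -8 + 4*(345 - 4/5) = -8 + 4*(1721/5) = -8 + 6884/5 = 6844/5 ≈ 1368.8)
W*(-146) = (6844/5)*(-146) = -999224/5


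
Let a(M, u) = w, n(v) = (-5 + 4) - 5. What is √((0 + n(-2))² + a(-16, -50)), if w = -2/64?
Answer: √2302/8 ≈ 5.9974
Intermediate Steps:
w = -1/32 (w = -2*1/64 = -1/32 ≈ -0.031250)
n(v) = -6 (n(v) = -1 - 5 = -6)
a(M, u) = -1/32
√((0 + n(-2))² + a(-16, -50)) = √((0 - 6)² - 1/32) = √((-6)² - 1/32) = √(36 - 1/32) = √(1151/32) = √2302/8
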